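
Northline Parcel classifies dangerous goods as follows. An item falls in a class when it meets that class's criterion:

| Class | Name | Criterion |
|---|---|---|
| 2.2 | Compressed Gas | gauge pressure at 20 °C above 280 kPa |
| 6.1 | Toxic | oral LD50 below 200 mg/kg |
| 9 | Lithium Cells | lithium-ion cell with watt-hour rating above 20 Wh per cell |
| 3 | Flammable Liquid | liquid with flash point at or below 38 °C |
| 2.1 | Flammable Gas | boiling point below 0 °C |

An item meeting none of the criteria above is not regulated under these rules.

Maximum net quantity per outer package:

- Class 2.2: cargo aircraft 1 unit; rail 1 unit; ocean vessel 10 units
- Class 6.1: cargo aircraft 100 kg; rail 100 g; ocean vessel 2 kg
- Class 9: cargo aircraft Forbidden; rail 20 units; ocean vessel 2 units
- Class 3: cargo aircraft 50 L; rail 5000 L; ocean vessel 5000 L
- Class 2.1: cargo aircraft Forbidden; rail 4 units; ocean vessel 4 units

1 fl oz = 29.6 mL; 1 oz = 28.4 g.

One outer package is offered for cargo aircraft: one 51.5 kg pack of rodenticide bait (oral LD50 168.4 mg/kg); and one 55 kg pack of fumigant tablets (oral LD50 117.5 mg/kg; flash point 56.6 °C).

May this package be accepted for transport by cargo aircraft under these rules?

With oral LD50 168.4 mg/kg (< 200 mg/kg), the rodenticide bait falls in Class 6.1.
With oral LD50 117.5 mg/kg (< 200 mg/kg), the fumigant tablets fall in Class 6.1.
Total Class 6.1: 51.5 kg + 55 kg = 106.5 kg.
106.5 kg exceeds the cargo aircraft limit of 100 kg for Class 6.1.

No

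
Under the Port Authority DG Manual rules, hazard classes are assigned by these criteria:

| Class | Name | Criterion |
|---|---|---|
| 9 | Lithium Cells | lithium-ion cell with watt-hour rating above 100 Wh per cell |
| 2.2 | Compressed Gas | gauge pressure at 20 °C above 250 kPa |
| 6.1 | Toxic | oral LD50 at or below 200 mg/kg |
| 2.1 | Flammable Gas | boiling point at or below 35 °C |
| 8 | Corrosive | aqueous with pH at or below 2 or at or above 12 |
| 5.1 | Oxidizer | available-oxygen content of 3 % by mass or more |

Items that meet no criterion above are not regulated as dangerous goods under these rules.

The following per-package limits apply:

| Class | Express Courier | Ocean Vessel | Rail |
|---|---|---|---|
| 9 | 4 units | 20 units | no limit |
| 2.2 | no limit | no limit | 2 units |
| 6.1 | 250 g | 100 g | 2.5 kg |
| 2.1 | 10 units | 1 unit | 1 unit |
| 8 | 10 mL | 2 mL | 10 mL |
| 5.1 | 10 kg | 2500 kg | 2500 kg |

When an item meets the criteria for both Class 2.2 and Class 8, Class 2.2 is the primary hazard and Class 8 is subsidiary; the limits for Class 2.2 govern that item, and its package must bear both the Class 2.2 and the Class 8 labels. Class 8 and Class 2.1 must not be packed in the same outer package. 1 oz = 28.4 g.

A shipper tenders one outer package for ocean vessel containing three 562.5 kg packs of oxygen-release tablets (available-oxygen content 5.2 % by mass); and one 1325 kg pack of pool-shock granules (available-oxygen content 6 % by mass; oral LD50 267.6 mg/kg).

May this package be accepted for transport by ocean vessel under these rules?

The oxygen-release tablets have available-oxygen content 5.2 % by mass, which is ≥ 3 % by mass, so they are Class 5.1 (Oxidizer).
With available-oxygen content 6 % by mass (≥ 3 % by mass), the pool-shock granules fall in Class 5.1.
Class 5.1 net quantity: (three 562.5 kg packs = 1687.5 kg) + 1325 kg = 3012.5 kg.
That exceeds the Class 5.1 ocean vessel limit of 2500 kg.

No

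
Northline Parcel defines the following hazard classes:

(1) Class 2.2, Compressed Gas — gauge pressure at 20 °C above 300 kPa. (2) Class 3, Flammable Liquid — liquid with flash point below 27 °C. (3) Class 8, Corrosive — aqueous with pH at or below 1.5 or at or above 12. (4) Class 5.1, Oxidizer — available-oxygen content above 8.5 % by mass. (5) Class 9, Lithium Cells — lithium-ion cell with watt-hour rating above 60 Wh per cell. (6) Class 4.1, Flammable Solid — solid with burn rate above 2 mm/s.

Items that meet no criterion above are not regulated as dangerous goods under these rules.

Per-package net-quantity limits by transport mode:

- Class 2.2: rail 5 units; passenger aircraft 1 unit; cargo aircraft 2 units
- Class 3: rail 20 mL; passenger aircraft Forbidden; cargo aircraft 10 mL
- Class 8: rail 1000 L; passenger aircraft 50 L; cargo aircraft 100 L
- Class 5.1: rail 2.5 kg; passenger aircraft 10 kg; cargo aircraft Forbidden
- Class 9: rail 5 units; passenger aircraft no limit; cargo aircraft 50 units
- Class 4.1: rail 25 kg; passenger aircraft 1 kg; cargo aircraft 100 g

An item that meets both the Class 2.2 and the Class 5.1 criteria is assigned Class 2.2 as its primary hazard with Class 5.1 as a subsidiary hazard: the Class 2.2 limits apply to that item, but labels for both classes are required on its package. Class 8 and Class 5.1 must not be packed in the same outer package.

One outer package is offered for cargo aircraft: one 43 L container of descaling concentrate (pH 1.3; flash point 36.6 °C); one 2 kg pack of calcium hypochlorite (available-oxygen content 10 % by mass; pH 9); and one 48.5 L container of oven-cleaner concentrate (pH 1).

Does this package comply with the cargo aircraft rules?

No

pH 1.3 meets the Class 8 criterion (Corrosive), so the descaling concentrate is Class 8.
Calcium hypochlorite: available-oxygen content 10 % by mass > 8.5 % by mass → Class 5.1 (Oxidizer).
The oven-cleaner concentrate has pH 1, which is ≤ 1.5, so it is Class 8 (Corrosive).
Class 8 net quantity: 43 L + 48.5 L = 91.5 L.
That is within the Class 8 cargo aircraft limit of 100 L.
Class 5.1 quantity: 2 kg.
Class 5.1 is Forbidden by cargo aircraft.
Class 8 and Class 5.1 may not share an outer package.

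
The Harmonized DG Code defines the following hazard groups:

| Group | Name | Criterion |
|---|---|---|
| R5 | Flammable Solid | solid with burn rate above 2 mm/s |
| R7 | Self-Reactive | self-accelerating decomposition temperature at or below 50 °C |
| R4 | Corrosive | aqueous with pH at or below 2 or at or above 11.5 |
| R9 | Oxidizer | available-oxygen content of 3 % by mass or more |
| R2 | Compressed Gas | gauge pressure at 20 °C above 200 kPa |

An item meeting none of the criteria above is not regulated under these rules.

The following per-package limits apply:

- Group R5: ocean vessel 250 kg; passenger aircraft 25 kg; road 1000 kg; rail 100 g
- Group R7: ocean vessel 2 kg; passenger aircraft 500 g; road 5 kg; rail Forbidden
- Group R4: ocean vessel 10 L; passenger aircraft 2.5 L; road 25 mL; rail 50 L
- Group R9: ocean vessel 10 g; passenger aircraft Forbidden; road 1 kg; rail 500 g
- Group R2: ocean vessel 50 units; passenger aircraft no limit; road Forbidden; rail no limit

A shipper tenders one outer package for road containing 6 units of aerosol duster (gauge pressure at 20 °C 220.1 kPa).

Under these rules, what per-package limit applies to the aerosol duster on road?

Forbidden

The aerosol duster has gauge pressure at 20 °C 220.1 kPa, which is > 200 kPa, so it is Group R2 (Compressed Gas).
The road limit for Group R2 is Forbidden.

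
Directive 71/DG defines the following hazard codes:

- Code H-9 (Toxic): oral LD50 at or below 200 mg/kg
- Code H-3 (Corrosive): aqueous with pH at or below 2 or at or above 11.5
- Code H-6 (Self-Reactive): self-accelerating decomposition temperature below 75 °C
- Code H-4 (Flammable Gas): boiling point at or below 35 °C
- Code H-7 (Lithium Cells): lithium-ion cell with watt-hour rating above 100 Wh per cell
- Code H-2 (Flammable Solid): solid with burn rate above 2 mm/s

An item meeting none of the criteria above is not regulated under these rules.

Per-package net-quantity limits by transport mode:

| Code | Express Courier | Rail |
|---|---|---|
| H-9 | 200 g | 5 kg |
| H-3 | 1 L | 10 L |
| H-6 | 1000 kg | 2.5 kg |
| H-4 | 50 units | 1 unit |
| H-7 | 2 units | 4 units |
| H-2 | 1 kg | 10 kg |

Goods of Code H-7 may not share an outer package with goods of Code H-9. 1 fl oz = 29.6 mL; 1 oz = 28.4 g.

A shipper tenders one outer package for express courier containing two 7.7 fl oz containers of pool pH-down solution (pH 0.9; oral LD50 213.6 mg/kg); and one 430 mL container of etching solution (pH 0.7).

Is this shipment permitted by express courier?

pH 0.9 meets the Code H-3 criterion (Corrosive), so the pool pH-down solution is Code H-3.
pH 0.7 meets the Code H-3 criterion (Corrosive), so the etching solution is Code H-3.
Total Code H-3: (two 7.7 fl oz containers = 455.84 mL) + 430 mL = 885.84 mL.
885.84 mL is within the express courier limit of 1 L for Code H-3.

Yes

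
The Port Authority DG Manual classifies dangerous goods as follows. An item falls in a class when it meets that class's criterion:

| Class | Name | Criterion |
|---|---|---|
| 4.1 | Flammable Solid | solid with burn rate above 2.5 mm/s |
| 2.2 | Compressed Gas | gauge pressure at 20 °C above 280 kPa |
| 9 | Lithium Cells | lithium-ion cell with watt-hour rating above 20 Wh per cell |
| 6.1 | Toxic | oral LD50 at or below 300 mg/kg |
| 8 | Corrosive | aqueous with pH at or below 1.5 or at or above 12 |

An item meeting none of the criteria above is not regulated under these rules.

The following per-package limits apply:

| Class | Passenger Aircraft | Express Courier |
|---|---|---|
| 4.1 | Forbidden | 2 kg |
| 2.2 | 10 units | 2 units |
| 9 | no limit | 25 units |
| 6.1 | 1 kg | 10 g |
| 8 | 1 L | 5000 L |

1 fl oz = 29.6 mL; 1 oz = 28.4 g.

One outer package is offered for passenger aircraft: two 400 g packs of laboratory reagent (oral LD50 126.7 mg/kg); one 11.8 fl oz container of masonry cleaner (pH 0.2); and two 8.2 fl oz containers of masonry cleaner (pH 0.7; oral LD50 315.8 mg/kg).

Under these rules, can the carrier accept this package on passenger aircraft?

Oral LD50 126.7 mg/kg meets the Class 6.1 criterion (Toxic), so the laboratory reagent is Class 6.1.
The masonry cleaner has pH 0.2, which is ≤ 1.5, so it is Class 8 (Corrosive).
Masonry cleaner: pH 0.7 ≤ 1.5 → Class 8 (Corrosive).
Class 6.1 quantity: two 400 g packs = 800 g.
That is within the Class 6.1 passenger aircraft limit of 1 kg.
Class 8 net quantity: (one 11.8 fl oz container = 349.28 mL) + (two 8.2 fl oz containers = 485.44 mL) = 834.72 mL.
834.72 mL is within the passenger aircraft limit of 1 L for Class 8.
Every hazard class is within its passenger aircraft limit and no segregation rule is violated.

Yes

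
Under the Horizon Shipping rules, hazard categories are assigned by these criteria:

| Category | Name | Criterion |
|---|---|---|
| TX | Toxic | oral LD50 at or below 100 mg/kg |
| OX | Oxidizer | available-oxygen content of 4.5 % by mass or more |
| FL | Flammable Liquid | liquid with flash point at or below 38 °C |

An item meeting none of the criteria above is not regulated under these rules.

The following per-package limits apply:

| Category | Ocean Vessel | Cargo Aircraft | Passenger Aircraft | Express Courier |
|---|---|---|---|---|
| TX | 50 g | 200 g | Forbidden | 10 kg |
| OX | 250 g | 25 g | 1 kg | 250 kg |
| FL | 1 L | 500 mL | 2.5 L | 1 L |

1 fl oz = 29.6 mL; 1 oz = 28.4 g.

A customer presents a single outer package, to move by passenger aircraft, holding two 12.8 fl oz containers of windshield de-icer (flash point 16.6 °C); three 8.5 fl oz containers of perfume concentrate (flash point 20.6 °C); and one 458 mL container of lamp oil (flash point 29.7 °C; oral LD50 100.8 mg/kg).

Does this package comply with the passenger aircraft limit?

With flash point 16.6 °C (≤ 38 °C), the windshield de-icer falls in Category FL.
The perfume concentrate has flash point 20.6 °C, which is ≤ 38 °C, so it is Category FL (Flammable Liquid).
Lamp oil: flash point 29.7 °C ≤ 38 °C → Category FL (Flammable Liquid).
Total Category FL: (two 12.8 fl oz containers = 757.76 mL) + (three 8.5 fl oz containers = 754.8 mL) + 458 mL = 1970.56 mL.
1970.56 mL is within the passenger aircraft limit of 2.5 L for Category FL.

Yes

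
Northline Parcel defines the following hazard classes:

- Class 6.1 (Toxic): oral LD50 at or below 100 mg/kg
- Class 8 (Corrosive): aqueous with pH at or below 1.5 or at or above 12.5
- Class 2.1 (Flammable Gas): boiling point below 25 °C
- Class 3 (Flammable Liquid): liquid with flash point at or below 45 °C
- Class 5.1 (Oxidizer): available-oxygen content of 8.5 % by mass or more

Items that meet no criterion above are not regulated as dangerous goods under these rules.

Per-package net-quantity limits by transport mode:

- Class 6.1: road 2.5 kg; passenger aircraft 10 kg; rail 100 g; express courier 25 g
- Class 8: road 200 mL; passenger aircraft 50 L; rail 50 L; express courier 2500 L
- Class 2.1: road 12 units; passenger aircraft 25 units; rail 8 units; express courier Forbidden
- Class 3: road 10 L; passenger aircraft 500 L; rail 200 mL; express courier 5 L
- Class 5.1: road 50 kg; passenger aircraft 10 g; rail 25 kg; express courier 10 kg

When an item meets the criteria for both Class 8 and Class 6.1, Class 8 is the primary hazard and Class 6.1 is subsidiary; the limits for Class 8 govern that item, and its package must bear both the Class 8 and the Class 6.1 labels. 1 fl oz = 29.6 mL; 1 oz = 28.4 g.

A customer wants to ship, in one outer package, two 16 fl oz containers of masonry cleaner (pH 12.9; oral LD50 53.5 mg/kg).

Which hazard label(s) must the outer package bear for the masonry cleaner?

The masonry cleaner has pH 12.9, which is ≥ 12.5, so it is Class 8 (Corrosive).
With oral LD50 53.5 mg/kg (≤ 100 mg/kg), the masonry cleaner falls in Class 6.1.
By the precedence rule Class 8 is primary and Class 6.1 is subsidiary, and that rule requires both labels on the package.

Class 6.1 and 8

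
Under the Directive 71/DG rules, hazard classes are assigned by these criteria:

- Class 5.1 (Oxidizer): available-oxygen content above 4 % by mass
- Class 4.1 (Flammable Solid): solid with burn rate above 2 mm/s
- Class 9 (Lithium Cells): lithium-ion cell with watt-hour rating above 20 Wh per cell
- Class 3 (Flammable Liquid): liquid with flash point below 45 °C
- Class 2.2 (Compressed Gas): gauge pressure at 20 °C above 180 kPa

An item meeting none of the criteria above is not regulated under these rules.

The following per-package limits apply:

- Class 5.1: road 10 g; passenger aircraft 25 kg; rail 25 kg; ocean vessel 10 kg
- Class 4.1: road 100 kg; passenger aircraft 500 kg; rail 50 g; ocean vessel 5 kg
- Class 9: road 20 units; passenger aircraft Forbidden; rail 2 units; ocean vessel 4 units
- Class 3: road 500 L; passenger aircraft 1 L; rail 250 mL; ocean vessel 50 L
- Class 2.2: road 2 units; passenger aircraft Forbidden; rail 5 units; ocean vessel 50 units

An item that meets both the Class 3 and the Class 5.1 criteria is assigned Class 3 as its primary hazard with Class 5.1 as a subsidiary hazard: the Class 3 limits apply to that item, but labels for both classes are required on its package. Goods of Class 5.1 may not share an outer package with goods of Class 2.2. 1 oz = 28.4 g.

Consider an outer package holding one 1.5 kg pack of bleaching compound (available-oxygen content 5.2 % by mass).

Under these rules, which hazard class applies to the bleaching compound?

Bleaching compound: available-oxygen content 5.2 % by mass > 4 % by mass → Class 5.1 (Oxidizer).

Class 5.1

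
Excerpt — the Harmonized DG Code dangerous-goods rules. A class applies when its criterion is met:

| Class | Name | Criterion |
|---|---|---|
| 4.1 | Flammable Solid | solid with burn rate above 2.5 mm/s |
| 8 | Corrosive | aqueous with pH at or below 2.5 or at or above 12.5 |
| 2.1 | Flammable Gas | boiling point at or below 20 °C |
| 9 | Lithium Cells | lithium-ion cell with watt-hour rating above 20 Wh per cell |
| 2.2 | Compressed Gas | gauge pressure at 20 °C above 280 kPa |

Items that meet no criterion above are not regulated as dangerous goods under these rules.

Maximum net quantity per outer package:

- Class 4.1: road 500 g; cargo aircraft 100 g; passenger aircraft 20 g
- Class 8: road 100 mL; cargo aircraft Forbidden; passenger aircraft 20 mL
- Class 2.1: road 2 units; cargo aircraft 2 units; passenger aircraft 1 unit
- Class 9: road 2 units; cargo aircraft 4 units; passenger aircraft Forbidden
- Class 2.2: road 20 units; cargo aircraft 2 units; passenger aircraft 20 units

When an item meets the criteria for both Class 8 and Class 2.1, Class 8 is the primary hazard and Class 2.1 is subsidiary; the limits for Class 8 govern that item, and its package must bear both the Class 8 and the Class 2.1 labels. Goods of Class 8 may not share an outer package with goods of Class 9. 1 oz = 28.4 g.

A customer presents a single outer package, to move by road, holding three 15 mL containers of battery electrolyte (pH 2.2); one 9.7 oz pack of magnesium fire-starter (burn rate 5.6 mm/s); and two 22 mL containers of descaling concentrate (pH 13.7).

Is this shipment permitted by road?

With pH 2.2 (≤ 2.5), the battery electrolyte falls in Class 8.
The magnesium fire-starter has burn rate 5.6 mm/s, which is > 2.5 mm/s, so it is Class 4.1 (Flammable Solid).
The descaling concentrate has pH 13.7, which is ≥ 12.5, so it is Class 8 (Corrosive).
Class 8 net quantity: (three 15 mL containers = 45 mL) + (two 22 mL containers = 44 mL) = 89 mL.
That is within the Class 8 road limit of 100 mL.
Class 4.1 quantity: one 9.7 oz pack = 275.48 g.
That is within the Class 4.1 road limit of 500 g.
The segregation rule (Class 8 with Class 9) does not apply to Class 8 with Class 4.1.
Every hazard class is within its road limit and no segregation rule is violated.

Yes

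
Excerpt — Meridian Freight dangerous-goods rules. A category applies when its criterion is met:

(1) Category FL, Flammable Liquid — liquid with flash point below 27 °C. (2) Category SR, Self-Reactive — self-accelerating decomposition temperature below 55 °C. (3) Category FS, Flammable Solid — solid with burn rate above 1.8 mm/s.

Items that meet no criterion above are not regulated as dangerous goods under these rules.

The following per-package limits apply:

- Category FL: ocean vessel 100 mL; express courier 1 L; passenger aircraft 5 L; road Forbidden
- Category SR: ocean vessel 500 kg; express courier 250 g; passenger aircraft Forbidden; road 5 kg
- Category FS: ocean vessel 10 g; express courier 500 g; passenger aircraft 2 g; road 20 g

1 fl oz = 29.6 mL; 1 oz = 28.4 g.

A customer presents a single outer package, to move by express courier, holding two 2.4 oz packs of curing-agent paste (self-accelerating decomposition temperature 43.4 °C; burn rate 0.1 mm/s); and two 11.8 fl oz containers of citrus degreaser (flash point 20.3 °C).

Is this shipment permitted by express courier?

Curing-agent paste: self-accelerating decomposition temperature 43.4 °C < 55 °C → Category SR (Self-Reactive).
The citrus degreaser has flash point 20.3 °C, which is < 27 °C, so it is Category FL (Flammable Liquid).
Category SR quantity: two 2.4 oz packs = 136.32 g.
136.32 g ≤ 250 g (express courier limit, Category SR) — within limit.
Category FL quantity: two 11.8 fl oz containers = 698.56 mL.
698.56 mL is within the express courier limit of 1 L for Category FL.
Every hazard category is within its express courier limit and no segregation rule is violated.

Yes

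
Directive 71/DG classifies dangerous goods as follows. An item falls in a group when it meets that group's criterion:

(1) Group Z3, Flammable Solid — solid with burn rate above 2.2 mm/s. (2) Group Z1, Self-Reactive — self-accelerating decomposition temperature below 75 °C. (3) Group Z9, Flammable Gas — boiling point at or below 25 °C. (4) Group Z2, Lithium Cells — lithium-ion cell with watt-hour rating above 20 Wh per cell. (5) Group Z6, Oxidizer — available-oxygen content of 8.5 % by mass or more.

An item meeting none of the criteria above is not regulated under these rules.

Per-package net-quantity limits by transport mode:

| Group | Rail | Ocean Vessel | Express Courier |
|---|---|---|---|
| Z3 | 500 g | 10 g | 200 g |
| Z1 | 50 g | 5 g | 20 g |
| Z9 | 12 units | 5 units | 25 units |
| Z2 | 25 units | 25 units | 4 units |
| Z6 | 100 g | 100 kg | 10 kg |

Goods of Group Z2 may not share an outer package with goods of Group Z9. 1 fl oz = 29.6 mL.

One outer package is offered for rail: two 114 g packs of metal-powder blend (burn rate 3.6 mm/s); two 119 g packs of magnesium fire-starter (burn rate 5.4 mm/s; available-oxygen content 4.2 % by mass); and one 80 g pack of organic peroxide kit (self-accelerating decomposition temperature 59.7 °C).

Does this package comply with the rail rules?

The metal-powder blend has burn rate 3.6 mm/s, which is > 2.2 mm/s, so it is Group Z3 (Flammable Solid).
The magnesium fire-starter has burn rate 5.4 mm/s, which is > 2.2 mm/s, so it is Group Z3 (Flammable Solid).
The organic peroxide kit has self-accelerating decomposition temperature 59.7 °C, which is < 75 °C, so it is Group Z1 (Self-Reactive).
Group Z3 net quantity: (two 114 g packs = 228 g) + (two 119 g packs = 238 g) = 466 g.
466 g ≤ 500 g (rail limit, Group Z3) — within limit.
Group Z1 quantity: 80 g.
80 g exceeds the rail limit of 50 g for Group Z1.
The segregation rule (Group Z2 with Group Z9) does not apply to Group Z3 with Group Z1.

No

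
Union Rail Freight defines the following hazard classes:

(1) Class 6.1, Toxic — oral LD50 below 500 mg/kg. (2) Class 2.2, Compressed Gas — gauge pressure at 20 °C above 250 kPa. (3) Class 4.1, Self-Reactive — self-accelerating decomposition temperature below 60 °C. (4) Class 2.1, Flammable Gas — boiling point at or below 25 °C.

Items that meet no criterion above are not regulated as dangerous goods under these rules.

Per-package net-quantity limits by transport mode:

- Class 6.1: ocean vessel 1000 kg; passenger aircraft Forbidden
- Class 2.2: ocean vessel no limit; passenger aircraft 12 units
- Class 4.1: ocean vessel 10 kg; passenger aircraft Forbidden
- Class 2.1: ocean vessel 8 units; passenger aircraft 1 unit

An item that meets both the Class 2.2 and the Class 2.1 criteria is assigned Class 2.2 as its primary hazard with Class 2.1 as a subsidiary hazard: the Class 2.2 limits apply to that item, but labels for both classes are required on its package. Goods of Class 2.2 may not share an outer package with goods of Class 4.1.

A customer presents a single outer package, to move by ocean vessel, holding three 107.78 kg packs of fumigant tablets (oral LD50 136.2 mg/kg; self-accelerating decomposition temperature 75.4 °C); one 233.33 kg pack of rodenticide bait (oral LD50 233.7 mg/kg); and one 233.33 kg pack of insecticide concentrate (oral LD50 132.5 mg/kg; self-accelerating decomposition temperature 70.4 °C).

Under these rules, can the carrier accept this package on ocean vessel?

Yes

Fumigant tablets: oral LD50 136.2 mg/kg < 500 mg/kg → Class 6.1 (Toxic).
Oral LD50 233.7 mg/kg meets the Class 6.1 criterion (Toxic), so the rodenticide bait is Class 6.1.
With oral LD50 132.5 mg/kg (< 500 mg/kg), the insecticide concentrate falls in Class 6.1.
Total Class 6.1: (three 107.78 kg packs = 323.34 kg) + 233.33 kg + 233.33 kg = 790 kg.
790 kg is within the ocean vessel limit of 1000 kg for Class 6.1.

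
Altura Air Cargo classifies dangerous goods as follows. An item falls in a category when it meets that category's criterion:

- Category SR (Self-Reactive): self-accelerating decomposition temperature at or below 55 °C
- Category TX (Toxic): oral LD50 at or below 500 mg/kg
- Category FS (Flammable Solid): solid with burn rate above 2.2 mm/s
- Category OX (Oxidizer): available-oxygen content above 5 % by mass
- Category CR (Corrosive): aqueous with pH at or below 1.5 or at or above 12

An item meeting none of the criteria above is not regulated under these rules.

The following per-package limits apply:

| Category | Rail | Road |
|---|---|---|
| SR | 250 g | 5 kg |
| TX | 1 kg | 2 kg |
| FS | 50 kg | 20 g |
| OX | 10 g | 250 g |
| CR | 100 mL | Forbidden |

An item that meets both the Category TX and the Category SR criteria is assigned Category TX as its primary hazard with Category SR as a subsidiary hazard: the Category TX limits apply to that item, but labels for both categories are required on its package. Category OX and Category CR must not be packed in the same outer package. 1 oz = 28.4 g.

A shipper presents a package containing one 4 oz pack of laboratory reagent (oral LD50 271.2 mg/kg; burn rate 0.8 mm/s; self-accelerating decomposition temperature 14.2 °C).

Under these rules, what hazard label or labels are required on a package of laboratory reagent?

Category SR and TX

Laboratory reagent: oral LD50 271.2 mg/kg ≤ 500 mg/kg → Category TX (Toxic).
Laboratory reagent: self-accelerating decomposition temperature 14.2 °C ≤ 55 °C → Category SR (Self-Reactive).
By the precedence rule Category TX is primary and Category SR is subsidiary, and that rule requires both labels on the package.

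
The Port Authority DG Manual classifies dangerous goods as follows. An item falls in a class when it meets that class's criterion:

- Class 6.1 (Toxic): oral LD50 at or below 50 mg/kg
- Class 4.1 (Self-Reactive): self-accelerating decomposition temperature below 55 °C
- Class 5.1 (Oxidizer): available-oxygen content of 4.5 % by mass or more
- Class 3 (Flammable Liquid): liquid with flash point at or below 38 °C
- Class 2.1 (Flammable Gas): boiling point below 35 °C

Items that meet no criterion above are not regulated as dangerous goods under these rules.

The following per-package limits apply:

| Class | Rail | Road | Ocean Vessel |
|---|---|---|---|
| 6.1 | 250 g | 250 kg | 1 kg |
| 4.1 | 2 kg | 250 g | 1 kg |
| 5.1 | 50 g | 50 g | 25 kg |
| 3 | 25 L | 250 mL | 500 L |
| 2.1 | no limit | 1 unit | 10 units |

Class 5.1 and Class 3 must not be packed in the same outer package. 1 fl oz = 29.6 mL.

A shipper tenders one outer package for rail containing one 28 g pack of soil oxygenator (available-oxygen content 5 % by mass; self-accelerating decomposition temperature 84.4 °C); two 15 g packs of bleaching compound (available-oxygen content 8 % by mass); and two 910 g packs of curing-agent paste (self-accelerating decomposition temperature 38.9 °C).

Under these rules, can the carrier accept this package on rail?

No

The soil oxygenator has available-oxygen content 5 % by mass, which is ≥ 4.5 % by mass, so it is Class 5.1 (Oxidizer).
Available-oxygen content 8 % by mass meets the Class 5.1 criterion (Oxidizer), so the bleaching compound is Class 5.1.
With self-accelerating decomposition temperature 38.9 °C (< 55 °C), the curing-agent paste falls in Class 4.1.
Total Class 5.1: 28 g + (two 15 g packs = 30 g) = 58 g.
That exceeds the Class 5.1 rail limit of 50 g.
Class 4.1 quantity: two 910 g packs = 1.82 kg.
1.82 kg is within the rail limit of 2 kg for Class 4.1.
The segregation rule (Class 5.1 with Class 3) does not apply to Class 5.1 with Class 4.1.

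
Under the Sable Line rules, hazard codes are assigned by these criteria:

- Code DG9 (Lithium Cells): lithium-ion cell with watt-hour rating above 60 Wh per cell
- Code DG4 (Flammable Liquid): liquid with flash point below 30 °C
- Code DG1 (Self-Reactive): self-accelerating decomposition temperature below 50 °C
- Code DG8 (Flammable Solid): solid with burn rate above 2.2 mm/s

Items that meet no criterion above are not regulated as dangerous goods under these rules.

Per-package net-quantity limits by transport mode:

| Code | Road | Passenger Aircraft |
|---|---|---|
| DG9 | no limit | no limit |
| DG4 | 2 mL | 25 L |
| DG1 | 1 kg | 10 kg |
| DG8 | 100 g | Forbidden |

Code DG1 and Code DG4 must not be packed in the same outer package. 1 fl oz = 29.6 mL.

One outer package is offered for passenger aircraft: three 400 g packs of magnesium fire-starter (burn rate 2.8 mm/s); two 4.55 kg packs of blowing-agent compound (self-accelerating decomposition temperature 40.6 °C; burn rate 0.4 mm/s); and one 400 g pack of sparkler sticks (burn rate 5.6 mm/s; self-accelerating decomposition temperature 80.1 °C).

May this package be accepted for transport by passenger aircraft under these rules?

Magnesium fire-starter: burn rate 2.8 mm/s > 2.2 mm/s → Code DG8 (Flammable Solid).
With self-accelerating decomposition temperature 40.6 °C (< 50 °C), the blowing-agent compound falls in Code DG1.
The sparkler sticks have burn rate 5.6 mm/s, which is > 2.2 mm/s, so they are Code DG8 (Flammable Solid).
Code DG8 net quantity: (three 400 g packs = 1.2 kg) + 400 g = 1.6 kg.
Code DG8 is Forbidden by passenger aircraft.
Code DG1 quantity: two 4.55 kg packs = 9.1 kg.
9.1 kg ≤ 10 kg (passenger aircraft limit, Code DG1) — within limit.
The segregation rule (Code DG1 with Code DG4) does not apply to Code DG8 with Code DG1.

No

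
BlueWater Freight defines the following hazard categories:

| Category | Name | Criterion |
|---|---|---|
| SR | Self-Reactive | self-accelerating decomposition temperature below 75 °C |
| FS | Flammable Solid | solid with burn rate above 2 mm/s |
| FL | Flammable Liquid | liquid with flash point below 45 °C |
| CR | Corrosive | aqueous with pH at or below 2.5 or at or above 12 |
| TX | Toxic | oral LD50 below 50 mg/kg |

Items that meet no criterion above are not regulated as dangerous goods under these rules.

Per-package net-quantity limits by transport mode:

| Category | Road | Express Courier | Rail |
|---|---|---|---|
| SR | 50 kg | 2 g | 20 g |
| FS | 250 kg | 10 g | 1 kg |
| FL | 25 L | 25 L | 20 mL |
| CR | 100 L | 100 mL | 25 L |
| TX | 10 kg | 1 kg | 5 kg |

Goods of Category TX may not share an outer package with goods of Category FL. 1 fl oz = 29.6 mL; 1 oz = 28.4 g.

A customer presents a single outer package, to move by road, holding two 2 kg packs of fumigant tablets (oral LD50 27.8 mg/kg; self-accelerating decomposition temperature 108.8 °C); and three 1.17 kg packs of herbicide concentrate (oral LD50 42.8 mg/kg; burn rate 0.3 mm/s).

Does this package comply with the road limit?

Yes

With oral LD50 27.8 mg/kg (< 50 mg/kg), the fumigant tablets fall in Category TX.
With oral LD50 42.8 mg/kg (< 50 mg/kg), the herbicide concentrate falls in Category TX.
Category TX net quantity: (two 2 kg packs = 4 kg) + (three 1.17 kg packs = 3.51 kg) = 7.51 kg.
7.51 kg ≤ 10 kg (road limit, Category TX) — within limit.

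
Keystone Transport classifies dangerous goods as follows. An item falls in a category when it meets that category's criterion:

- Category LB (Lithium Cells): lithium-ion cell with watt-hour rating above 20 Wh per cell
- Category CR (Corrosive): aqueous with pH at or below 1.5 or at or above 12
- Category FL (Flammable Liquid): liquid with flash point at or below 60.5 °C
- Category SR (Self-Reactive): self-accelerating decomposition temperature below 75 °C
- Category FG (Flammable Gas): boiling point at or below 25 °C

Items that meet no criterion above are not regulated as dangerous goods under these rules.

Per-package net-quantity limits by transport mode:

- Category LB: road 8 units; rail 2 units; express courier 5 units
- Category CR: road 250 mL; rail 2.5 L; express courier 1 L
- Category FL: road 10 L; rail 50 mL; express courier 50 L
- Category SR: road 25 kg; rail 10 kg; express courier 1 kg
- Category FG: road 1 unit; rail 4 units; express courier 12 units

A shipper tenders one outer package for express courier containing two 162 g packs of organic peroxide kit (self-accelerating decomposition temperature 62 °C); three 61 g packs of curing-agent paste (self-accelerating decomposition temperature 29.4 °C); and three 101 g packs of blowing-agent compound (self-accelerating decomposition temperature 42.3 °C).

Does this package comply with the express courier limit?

Yes

Organic peroxide kit: self-accelerating decomposition temperature 62 °C < 75 °C → Category SR (Self-Reactive).
With self-accelerating decomposition temperature 29.4 °C (< 75 °C), the curing-agent paste falls in Category SR.
Blowing-agent compound: self-accelerating decomposition temperature 42.3 °C < 75 °C → Category SR (Self-Reactive).
Category SR net quantity: (two 162 g packs = 324 g) + (three 61 g packs = 183 g) + (three 101 g packs = 303 g) = 810 g.
810 g is within the express courier limit of 1 kg for Category SR.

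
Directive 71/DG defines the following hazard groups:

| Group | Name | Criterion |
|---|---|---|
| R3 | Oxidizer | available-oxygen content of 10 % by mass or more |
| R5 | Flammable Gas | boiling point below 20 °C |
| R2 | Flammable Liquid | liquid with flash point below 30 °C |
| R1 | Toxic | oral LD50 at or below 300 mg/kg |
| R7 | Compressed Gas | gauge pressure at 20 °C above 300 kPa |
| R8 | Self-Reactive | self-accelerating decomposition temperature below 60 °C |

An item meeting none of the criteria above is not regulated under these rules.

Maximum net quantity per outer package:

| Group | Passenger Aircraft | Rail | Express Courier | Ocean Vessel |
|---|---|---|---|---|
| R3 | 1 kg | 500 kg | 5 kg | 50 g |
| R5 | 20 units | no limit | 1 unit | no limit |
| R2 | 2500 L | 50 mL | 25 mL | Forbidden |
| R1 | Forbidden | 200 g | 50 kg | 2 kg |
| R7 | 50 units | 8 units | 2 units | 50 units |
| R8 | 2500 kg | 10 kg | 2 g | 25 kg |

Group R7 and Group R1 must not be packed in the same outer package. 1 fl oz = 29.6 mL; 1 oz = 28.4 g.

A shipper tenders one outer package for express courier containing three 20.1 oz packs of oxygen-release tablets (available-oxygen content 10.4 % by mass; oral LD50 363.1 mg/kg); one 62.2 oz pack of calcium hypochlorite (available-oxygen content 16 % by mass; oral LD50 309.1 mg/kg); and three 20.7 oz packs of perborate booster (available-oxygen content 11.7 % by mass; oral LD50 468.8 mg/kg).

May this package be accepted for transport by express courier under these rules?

No

The oxygen-release tablets have available-oxygen content 10.4 % by mass, which is ≥ 10 % by mass, so they are Group R3 (Oxidizer).
Calcium hypochlorite: available-oxygen content 16 % by mass ≥ 10 % by mass → Group R3 (Oxidizer).
The perborate booster has available-oxygen content 11.7 % by mass, which is ≥ 10 % by mass, so it is Group R3 (Oxidizer).
Group R3 net quantity: (three 20.1 oz packs = 1712.52 g) + (one 62.2 oz pack = 1766.48 g) + (three 20.7 oz packs = 1763.64 g) = 5242.64 g.
5242.64 g > 5 kg (express courier limit, Group R3) — over the limit.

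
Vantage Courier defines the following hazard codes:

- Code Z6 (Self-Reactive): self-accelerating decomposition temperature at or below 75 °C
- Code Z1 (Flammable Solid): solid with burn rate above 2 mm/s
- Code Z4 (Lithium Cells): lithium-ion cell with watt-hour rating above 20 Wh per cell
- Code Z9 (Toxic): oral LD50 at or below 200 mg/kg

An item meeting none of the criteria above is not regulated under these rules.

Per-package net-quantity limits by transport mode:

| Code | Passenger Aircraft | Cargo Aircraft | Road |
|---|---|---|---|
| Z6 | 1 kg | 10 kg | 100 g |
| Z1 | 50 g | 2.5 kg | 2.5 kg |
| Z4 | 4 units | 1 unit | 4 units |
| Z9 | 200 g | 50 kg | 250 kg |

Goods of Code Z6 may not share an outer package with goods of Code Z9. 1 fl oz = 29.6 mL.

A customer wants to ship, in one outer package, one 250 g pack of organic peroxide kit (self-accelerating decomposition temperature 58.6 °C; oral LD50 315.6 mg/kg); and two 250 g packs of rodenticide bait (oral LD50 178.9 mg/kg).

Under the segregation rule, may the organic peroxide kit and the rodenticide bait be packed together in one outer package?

Organic peroxide kit: self-accelerating decomposition temperature 58.6 °C ≤ 75 °C → Code Z6 (Self-Reactive).
With oral LD50 178.9 mg/kg (≤ 200 mg/kg), the rodenticide bait falls in Code Z9.
Code Z6 and Code Z9 may not share an outer package.

No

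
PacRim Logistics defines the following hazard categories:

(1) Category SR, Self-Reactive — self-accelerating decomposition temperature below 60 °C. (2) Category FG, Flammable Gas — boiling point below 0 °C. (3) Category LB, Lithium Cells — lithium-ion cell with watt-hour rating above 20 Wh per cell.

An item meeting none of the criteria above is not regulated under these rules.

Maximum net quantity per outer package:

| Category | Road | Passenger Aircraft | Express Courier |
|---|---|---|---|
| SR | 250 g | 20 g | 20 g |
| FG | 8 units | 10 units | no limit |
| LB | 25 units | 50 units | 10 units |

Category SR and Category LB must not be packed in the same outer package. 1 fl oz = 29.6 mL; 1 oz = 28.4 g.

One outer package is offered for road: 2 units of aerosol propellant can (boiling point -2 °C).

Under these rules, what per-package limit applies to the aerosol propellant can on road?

8 units

Aerosol propellant can: boiling point -2 °C < 0 °C → Category FG (Flammable Gas).
The road limit for Category FG is 8 units.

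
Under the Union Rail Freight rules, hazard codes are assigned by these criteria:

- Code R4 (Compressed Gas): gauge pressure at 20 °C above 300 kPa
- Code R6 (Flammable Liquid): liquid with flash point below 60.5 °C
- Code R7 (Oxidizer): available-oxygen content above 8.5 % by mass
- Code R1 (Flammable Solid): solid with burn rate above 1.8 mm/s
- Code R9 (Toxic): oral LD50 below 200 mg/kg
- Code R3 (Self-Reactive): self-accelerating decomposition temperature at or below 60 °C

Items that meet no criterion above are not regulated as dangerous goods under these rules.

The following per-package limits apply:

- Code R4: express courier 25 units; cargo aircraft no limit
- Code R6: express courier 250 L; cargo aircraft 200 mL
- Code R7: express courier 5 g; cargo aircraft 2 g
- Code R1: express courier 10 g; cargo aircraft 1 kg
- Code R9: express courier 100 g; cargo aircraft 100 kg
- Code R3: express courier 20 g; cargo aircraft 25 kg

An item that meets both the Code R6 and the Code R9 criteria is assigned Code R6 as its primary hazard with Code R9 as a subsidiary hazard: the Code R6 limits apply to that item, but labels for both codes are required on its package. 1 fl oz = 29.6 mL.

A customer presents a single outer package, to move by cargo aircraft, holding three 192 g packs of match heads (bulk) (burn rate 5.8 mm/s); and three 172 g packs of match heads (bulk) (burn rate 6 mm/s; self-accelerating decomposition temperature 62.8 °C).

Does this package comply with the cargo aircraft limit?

No

With burn rate 5.8 mm/s (> 1.8 mm/s), the match heads (bulk) fall in Code R1.
The match heads (bulk) have burn rate 6 mm/s, which is > 1.8 mm/s, so they are Code R1 (Flammable Solid).
Code R1 net quantity: (three 192 g packs = 576 g) + (three 172 g packs = 516 g) = 1.092 kg.
1.092 kg > 1 kg (cargo aircraft limit, Code R1) — over the limit.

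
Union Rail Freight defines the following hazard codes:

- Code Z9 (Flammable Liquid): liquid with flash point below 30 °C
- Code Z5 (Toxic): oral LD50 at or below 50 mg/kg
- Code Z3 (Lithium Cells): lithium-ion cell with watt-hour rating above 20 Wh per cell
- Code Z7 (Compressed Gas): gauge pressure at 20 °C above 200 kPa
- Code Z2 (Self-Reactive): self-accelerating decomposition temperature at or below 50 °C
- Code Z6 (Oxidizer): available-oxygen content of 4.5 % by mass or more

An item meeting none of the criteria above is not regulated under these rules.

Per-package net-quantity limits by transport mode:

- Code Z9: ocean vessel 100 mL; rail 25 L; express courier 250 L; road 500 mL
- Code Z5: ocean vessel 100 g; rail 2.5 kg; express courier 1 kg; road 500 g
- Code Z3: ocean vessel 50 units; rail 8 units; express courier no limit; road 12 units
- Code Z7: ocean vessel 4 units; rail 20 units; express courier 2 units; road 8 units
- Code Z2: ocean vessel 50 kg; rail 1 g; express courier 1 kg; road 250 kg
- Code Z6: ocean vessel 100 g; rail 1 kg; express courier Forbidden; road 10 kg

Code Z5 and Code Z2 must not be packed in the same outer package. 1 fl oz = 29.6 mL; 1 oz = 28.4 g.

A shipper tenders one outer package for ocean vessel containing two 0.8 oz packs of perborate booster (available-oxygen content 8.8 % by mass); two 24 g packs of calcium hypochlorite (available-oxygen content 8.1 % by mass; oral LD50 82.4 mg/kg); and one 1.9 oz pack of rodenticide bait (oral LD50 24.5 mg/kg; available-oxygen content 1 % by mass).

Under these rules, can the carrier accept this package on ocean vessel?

Yes

The perborate booster has available-oxygen content 8.8 % by mass, which is ≥ 4.5 % by mass, so it is Code Z6 (Oxidizer).
Calcium hypochlorite: available-oxygen content 8.1 % by mass ≥ 4.5 % by mass → Code Z6 (Oxidizer).
Rodenticide bait: oral LD50 24.5 mg/kg ≤ 50 mg/kg → Code Z5 (Toxic).
Code Z5 quantity: one 1.9 oz pack = 53.96 g.
53.96 g is within the ocean vessel limit of 100 g for Code Z5.
Code Z6 net quantity: (two 0.8 oz packs = 45.44 g) + (two 24 g packs = 48 g) = 93.44 g.
That is within the Code Z6 ocean vessel limit of 100 g.
The segregation rule (Code Z5 with Code Z2) does not apply to Code Z5 with Code Z6.
Every hazard code is within its ocean vessel limit and no segregation rule is violated.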